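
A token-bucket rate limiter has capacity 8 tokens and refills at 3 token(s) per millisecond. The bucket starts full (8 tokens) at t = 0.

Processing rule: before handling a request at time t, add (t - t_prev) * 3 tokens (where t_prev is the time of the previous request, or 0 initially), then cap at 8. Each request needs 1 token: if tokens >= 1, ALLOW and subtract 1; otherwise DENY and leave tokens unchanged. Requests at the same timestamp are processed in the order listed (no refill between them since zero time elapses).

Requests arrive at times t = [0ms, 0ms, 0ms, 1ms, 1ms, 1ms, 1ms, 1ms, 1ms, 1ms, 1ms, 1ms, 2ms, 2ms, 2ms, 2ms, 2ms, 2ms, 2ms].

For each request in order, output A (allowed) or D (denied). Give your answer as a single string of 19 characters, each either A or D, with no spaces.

Answer: AAAAAAAAAAADAAADDDD

Derivation:
Simulating step by step:
  req#1 t=0ms: ALLOW
  req#2 t=0ms: ALLOW
  req#3 t=0ms: ALLOW
  req#4 t=1ms: ALLOW
  req#5 t=1ms: ALLOW
  req#6 t=1ms: ALLOW
  req#7 t=1ms: ALLOW
  req#8 t=1ms: ALLOW
  req#9 t=1ms: ALLOW
  req#10 t=1ms: ALLOW
  req#11 t=1ms: ALLOW
  req#12 t=1ms: DENY
  req#13 t=2ms: ALLOW
  req#14 t=2ms: ALLOW
  req#15 t=2ms: ALLOW
  req#16 t=2ms: DENY
  req#17 t=2ms: DENY
  req#18 t=2ms: DENY
  req#19 t=2ms: DENY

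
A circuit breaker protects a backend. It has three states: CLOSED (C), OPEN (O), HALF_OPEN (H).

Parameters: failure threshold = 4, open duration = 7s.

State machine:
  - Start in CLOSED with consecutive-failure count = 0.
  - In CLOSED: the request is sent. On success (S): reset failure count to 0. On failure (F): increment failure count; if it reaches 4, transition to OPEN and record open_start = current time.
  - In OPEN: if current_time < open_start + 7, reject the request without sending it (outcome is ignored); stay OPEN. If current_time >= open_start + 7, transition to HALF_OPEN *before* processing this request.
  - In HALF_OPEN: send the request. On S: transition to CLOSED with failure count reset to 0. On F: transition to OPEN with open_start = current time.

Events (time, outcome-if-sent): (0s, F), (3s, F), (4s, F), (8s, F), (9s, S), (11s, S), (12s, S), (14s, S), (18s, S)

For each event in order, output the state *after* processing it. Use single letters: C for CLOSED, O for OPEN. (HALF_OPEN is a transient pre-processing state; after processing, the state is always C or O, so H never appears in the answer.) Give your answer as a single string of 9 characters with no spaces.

State after each event:
  event#1 t=0s outcome=F: state=CLOSED
  event#2 t=3s outcome=F: state=CLOSED
  event#3 t=4s outcome=F: state=CLOSED
  event#4 t=8s outcome=F: state=OPEN
  event#5 t=9s outcome=S: state=OPEN
  event#6 t=11s outcome=S: state=OPEN
  event#7 t=12s outcome=S: state=OPEN
  event#8 t=14s outcome=S: state=OPEN
  event#9 t=18s outcome=S: state=CLOSED

Answer: CCCOOOOOC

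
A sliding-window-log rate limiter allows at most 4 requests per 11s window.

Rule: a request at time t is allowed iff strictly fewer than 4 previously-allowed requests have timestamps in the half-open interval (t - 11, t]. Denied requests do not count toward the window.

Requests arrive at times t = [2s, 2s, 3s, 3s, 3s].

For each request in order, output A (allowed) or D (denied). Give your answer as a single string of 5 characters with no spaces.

Tracking allowed requests in the window:
  req#1 t=2s: ALLOW
  req#2 t=2s: ALLOW
  req#3 t=3s: ALLOW
  req#4 t=3s: ALLOW
  req#5 t=3s: DENY

Answer: AAAAD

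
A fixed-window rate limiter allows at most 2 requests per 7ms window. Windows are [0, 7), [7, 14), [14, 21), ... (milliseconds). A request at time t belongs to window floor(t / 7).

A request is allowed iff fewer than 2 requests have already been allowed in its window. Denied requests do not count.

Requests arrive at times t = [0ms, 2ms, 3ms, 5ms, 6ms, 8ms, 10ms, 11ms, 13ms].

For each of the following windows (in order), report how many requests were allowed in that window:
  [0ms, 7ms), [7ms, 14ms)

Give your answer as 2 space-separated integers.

Processing requests:
  req#1 t=0ms (window 0): ALLOW
  req#2 t=2ms (window 0): ALLOW
  req#3 t=3ms (window 0): DENY
  req#4 t=5ms (window 0): DENY
  req#5 t=6ms (window 0): DENY
  req#6 t=8ms (window 1): ALLOW
  req#7 t=10ms (window 1): ALLOW
  req#8 t=11ms (window 1): DENY
  req#9 t=13ms (window 1): DENY

Allowed counts by window: 2 2

Answer: 2 2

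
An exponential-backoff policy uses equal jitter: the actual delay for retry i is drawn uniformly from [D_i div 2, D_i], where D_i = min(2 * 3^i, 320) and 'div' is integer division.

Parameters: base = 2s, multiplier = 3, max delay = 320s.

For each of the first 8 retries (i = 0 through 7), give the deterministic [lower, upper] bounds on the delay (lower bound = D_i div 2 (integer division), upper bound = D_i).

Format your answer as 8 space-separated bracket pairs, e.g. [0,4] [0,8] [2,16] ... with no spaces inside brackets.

Answer: [1,2] [3,6] [9,18] [27,54] [81,162] [160,320] [160,320] [160,320]

Derivation:
Computing bounds per retry:
  i=0: D_i=min(2*3^0,320)=2, bounds=[1,2]
  i=1: D_i=min(2*3^1,320)=6, bounds=[3,6]
  i=2: D_i=min(2*3^2,320)=18, bounds=[9,18]
  i=3: D_i=min(2*3^3,320)=54, bounds=[27,54]
  i=4: D_i=min(2*3^4,320)=162, bounds=[81,162]
  i=5: D_i=min(2*3^5,320)=320, bounds=[160,320]
  i=6: D_i=min(2*3^6,320)=320, bounds=[160,320]
  i=7: D_i=min(2*3^7,320)=320, bounds=[160,320]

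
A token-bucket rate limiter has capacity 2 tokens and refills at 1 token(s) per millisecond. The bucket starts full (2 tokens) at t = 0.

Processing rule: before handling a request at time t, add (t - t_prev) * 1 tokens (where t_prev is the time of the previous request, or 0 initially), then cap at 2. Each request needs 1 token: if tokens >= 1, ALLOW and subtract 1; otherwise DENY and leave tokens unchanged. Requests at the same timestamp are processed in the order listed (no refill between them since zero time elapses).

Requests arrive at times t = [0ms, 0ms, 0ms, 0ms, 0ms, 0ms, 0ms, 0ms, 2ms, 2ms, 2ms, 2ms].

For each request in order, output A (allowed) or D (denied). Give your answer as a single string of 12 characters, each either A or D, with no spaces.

Answer: AADDDDDDAADD

Derivation:
Simulating step by step:
  req#1 t=0ms: ALLOW
  req#2 t=0ms: ALLOW
  req#3 t=0ms: DENY
  req#4 t=0ms: DENY
  req#5 t=0ms: DENY
  req#6 t=0ms: DENY
  req#7 t=0ms: DENY
  req#8 t=0ms: DENY
  req#9 t=2ms: ALLOW
  req#10 t=2ms: ALLOW
  req#11 t=2ms: DENY
  req#12 t=2ms: DENY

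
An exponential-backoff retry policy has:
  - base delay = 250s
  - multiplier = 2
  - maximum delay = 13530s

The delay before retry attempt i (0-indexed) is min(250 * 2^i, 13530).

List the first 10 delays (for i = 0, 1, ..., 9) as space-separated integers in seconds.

Answer: 250 500 1000 2000 4000 8000 13530 13530 13530 13530

Derivation:
Computing each delay:
  i=0: min(250*2^0, 13530) = 250
  i=1: min(250*2^1, 13530) = 500
  i=2: min(250*2^2, 13530) = 1000
  i=3: min(250*2^3, 13530) = 2000
  i=4: min(250*2^4, 13530) = 4000
  i=5: min(250*2^5, 13530) = 8000
  i=6: min(250*2^6, 13530) = 13530
  i=7: min(250*2^7, 13530) = 13530
  i=8: min(250*2^8, 13530) = 13530
  i=9: min(250*2^9, 13530) = 13530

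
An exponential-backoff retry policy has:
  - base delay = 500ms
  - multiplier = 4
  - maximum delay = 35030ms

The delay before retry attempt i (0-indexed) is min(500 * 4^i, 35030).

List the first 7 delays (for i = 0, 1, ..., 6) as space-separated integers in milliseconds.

Answer: 500 2000 8000 32000 35030 35030 35030

Derivation:
Computing each delay:
  i=0: min(500*4^0, 35030) = 500
  i=1: min(500*4^1, 35030) = 2000
  i=2: min(500*4^2, 35030) = 8000
  i=3: min(500*4^3, 35030) = 32000
  i=4: min(500*4^4, 35030) = 35030
  i=5: min(500*4^5, 35030) = 35030
  i=6: min(500*4^6, 35030) = 35030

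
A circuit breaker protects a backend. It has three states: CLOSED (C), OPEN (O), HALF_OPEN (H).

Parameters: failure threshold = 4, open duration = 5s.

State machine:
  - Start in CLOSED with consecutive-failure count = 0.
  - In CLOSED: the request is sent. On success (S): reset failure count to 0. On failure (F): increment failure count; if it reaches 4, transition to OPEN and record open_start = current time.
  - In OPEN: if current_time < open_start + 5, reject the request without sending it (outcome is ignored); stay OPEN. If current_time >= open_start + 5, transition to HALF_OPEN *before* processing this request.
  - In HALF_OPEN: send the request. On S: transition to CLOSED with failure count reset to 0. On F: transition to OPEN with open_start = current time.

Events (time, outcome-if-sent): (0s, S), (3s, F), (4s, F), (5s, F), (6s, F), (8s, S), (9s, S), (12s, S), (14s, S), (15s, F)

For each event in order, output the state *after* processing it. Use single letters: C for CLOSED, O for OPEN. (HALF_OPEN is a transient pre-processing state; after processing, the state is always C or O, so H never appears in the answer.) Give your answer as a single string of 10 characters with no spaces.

Answer: CCCCOOOCCC

Derivation:
State after each event:
  event#1 t=0s outcome=S: state=CLOSED
  event#2 t=3s outcome=F: state=CLOSED
  event#3 t=4s outcome=F: state=CLOSED
  event#4 t=5s outcome=F: state=CLOSED
  event#5 t=6s outcome=F: state=OPEN
  event#6 t=8s outcome=S: state=OPEN
  event#7 t=9s outcome=S: state=OPEN
  event#8 t=12s outcome=S: state=CLOSED
  event#9 t=14s outcome=S: state=CLOSED
  event#10 t=15s outcome=F: state=CLOSED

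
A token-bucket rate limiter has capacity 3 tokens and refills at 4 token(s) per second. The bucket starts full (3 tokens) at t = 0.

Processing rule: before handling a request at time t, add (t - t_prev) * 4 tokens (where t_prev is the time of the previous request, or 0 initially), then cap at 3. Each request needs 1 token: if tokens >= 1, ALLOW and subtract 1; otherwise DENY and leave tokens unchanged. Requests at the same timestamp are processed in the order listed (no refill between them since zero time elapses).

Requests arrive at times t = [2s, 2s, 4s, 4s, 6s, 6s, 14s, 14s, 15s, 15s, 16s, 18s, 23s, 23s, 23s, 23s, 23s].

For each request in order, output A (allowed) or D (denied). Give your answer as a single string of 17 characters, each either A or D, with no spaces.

Answer: AAAAAAAAAAAAAAADD

Derivation:
Simulating step by step:
  req#1 t=2s: ALLOW
  req#2 t=2s: ALLOW
  req#3 t=4s: ALLOW
  req#4 t=4s: ALLOW
  req#5 t=6s: ALLOW
  req#6 t=6s: ALLOW
  req#7 t=14s: ALLOW
  req#8 t=14s: ALLOW
  req#9 t=15s: ALLOW
  req#10 t=15s: ALLOW
  req#11 t=16s: ALLOW
  req#12 t=18s: ALLOW
  req#13 t=23s: ALLOW
  req#14 t=23s: ALLOW
  req#15 t=23s: ALLOW
  req#16 t=23s: DENY
  req#17 t=23s: DENY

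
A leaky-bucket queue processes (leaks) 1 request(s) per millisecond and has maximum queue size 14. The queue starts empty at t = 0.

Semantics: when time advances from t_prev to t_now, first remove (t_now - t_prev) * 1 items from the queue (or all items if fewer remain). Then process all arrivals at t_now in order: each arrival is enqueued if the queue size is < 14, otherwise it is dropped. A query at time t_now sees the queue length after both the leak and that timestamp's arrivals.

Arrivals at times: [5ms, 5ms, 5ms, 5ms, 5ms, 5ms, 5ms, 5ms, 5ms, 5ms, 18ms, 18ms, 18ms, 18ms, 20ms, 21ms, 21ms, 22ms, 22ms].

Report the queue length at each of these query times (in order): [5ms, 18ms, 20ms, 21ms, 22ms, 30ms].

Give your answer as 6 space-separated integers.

Queue lengths at query times:
  query t=5ms: backlog = 10
  query t=18ms: backlog = 4
  query t=20ms: backlog = 3
  query t=21ms: backlog = 4
  query t=22ms: backlog = 5
  query t=30ms: backlog = 0

Answer: 10 4 3 4 5 0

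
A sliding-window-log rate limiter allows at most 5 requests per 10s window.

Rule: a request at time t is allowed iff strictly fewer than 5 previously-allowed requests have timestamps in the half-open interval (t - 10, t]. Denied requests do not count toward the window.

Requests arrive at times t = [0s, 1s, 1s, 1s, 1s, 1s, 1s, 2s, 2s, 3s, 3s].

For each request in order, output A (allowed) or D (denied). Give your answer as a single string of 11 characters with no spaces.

Tracking allowed requests in the window:
  req#1 t=0s: ALLOW
  req#2 t=1s: ALLOW
  req#3 t=1s: ALLOW
  req#4 t=1s: ALLOW
  req#5 t=1s: ALLOW
  req#6 t=1s: DENY
  req#7 t=1s: DENY
  req#8 t=2s: DENY
  req#9 t=2s: DENY
  req#10 t=3s: DENY
  req#11 t=3s: DENY

Answer: AAAAADDDDDD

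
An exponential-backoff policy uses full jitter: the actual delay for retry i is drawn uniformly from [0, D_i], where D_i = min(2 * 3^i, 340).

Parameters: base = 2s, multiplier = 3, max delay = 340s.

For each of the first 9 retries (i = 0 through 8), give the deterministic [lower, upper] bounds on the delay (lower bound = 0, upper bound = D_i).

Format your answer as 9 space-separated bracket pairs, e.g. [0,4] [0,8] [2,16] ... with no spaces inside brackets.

Computing bounds per retry:
  i=0: D_i=min(2*3^0,340)=2, bounds=[0,2]
  i=1: D_i=min(2*3^1,340)=6, bounds=[0,6]
  i=2: D_i=min(2*3^2,340)=18, bounds=[0,18]
  i=3: D_i=min(2*3^3,340)=54, bounds=[0,54]
  i=4: D_i=min(2*3^4,340)=162, bounds=[0,162]
  i=5: D_i=min(2*3^5,340)=340, bounds=[0,340]
  i=6: D_i=min(2*3^6,340)=340, bounds=[0,340]
  i=7: D_i=min(2*3^7,340)=340, bounds=[0,340]
  i=8: D_i=min(2*3^8,340)=340, bounds=[0,340]

Answer: [0,2] [0,6] [0,18] [0,54] [0,162] [0,340] [0,340] [0,340] [0,340]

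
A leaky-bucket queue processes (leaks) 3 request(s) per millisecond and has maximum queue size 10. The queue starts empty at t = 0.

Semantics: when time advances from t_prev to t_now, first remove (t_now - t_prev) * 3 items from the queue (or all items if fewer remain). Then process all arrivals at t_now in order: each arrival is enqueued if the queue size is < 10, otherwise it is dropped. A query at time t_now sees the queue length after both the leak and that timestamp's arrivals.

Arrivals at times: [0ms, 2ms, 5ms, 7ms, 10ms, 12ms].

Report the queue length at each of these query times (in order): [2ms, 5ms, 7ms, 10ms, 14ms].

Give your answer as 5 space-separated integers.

Answer: 1 1 1 1 0

Derivation:
Queue lengths at query times:
  query t=2ms: backlog = 1
  query t=5ms: backlog = 1
  query t=7ms: backlog = 1
  query t=10ms: backlog = 1
  query t=14ms: backlog = 0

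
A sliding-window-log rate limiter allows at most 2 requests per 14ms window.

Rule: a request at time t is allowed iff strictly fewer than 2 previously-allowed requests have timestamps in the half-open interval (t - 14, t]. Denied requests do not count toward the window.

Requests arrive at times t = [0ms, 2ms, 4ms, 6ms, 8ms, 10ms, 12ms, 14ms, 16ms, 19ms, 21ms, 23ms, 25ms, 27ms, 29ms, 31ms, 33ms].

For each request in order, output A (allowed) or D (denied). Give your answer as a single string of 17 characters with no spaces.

Answer: AADDDDDAADDDDDAAD

Derivation:
Tracking allowed requests in the window:
  req#1 t=0ms: ALLOW
  req#2 t=2ms: ALLOW
  req#3 t=4ms: DENY
  req#4 t=6ms: DENY
  req#5 t=8ms: DENY
  req#6 t=10ms: DENY
  req#7 t=12ms: DENY
  req#8 t=14ms: ALLOW
  req#9 t=16ms: ALLOW
  req#10 t=19ms: DENY
  req#11 t=21ms: DENY
  req#12 t=23ms: DENY
  req#13 t=25ms: DENY
  req#14 t=27ms: DENY
  req#15 t=29ms: ALLOW
  req#16 t=31ms: ALLOW
  req#17 t=33ms: DENY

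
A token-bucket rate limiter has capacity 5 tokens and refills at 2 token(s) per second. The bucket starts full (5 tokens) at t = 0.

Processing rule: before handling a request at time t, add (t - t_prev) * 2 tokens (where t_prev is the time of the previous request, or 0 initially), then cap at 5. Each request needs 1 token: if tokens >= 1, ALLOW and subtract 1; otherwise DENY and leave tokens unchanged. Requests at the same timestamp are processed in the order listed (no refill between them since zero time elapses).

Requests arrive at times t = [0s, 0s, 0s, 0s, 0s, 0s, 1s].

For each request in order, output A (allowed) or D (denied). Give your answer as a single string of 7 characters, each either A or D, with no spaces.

Simulating step by step:
  req#1 t=0s: ALLOW
  req#2 t=0s: ALLOW
  req#3 t=0s: ALLOW
  req#4 t=0s: ALLOW
  req#5 t=0s: ALLOW
  req#6 t=0s: DENY
  req#7 t=1s: ALLOW

Answer: AAAAADA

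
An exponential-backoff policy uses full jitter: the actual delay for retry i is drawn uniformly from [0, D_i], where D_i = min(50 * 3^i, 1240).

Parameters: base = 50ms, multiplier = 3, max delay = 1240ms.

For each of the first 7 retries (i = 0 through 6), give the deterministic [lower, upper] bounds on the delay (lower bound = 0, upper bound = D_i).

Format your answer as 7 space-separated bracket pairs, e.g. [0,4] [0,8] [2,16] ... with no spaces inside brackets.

Computing bounds per retry:
  i=0: D_i=min(50*3^0,1240)=50, bounds=[0,50]
  i=1: D_i=min(50*3^1,1240)=150, bounds=[0,150]
  i=2: D_i=min(50*3^2,1240)=450, bounds=[0,450]
  i=3: D_i=min(50*3^3,1240)=1240, bounds=[0,1240]
  i=4: D_i=min(50*3^4,1240)=1240, bounds=[0,1240]
  i=5: D_i=min(50*3^5,1240)=1240, bounds=[0,1240]
  i=6: D_i=min(50*3^6,1240)=1240, bounds=[0,1240]

Answer: [0,50] [0,150] [0,450] [0,1240] [0,1240] [0,1240] [0,1240]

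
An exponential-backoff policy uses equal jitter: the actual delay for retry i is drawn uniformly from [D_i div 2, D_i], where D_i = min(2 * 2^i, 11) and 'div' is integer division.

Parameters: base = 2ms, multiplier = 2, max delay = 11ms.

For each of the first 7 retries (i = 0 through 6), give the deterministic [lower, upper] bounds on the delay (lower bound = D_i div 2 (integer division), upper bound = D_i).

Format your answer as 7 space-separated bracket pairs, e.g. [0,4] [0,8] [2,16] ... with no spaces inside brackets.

Answer: [1,2] [2,4] [4,8] [5,11] [5,11] [5,11] [5,11]

Derivation:
Computing bounds per retry:
  i=0: D_i=min(2*2^0,11)=2, bounds=[1,2]
  i=1: D_i=min(2*2^1,11)=4, bounds=[2,4]
  i=2: D_i=min(2*2^2,11)=8, bounds=[4,8]
  i=3: D_i=min(2*2^3,11)=11, bounds=[5,11]
  i=4: D_i=min(2*2^4,11)=11, bounds=[5,11]
  i=5: D_i=min(2*2^5,11)=11, bounds=[5,11]
  i=6: D_i=min(2*2^6,11)=11, bounds=[5,11]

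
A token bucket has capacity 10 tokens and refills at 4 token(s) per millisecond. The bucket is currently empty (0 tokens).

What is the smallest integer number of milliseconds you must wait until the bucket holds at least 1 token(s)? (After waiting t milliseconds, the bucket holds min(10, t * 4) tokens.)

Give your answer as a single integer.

Need t * 4 >= 1, so t >= 1/4.
Smallest integer t = ceil(1/4) = 1.

Answer: 1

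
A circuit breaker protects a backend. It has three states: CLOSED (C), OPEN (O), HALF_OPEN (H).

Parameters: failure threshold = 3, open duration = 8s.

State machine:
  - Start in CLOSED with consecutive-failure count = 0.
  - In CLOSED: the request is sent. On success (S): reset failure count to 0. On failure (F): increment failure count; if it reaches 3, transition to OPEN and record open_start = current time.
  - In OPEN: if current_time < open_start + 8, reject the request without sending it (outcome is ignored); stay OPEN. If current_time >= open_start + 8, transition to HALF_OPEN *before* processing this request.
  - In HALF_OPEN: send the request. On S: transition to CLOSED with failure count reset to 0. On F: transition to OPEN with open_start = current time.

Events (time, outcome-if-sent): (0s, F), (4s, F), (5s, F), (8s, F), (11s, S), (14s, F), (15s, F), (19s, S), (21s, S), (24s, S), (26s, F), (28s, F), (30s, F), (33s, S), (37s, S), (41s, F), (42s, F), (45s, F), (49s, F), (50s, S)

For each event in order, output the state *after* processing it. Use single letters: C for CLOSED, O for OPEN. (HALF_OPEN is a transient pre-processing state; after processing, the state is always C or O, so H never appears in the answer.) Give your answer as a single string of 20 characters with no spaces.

Answer: CCOOOOOOOCCCOOOOOOOO

Derivation:
State after each event:
  event#1 t=0s outcome=F: state=CLOSED
  event#2 t=4s outcome=F: state=CLOSED
  event#3 t=5s outcome=F: state=OPEN
  event#4 t=8s outcome=F: state=OPEN
  event#5 t=11s outcome=S: state=OPEN
  event#6 t=14s outcome=F: state=OPEN
  event#7 t=15s outcome=F: state=OPEN
  event#8 t=19s outcome=S: state=OPEN
  event#9 t=21s outcome=S: state=OPEN
  event#10 t=24s outcome=S: state=CLOSED
  event#11 t=26s outcome=F: state=CLOSED
  event#12 t=28s outcome=F: state=CLOSED
  event#13 t=30s outcome=F: state=OPEN
  event#14 t=33s outcome=S: state=OPEN
  event#15 t=37s outcome=S: state=OPEN
  event#16 t=41s outcome=F: state=OPEN
  event#17 t=42s outcome=F: state=OPEN
  event#18 t=45s outcome=F: state=OPEN
  event#19 t=49s outcome=F: state=OPEN
  event#20 t=50s outcome=S: state=OPEN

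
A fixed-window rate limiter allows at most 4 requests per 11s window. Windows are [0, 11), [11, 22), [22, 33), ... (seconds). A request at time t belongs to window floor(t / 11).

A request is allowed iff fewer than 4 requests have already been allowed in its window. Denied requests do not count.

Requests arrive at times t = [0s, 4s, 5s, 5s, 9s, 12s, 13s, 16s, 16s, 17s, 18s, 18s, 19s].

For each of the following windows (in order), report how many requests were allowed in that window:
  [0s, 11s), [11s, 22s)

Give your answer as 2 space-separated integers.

Answer: 4 4

Derivation:
Processing requests:
  req#1 t=0s (window 0): ALLOW
  req#2 t=4s (window 0): ALLOW
  req#3 t=5s (window 0): ALLOW
  req#4 t=5s (window 0): ALLOW
  req#5 t=9s (window 0): DENY
  req#6 t=12s (window 1): ALLOW
  req#7 t=13s (window 1): ALLOW
  req#8 t=16s (window 1): ALLOW
  req#9 t=16s (window 1): ALLOW
  req#10 t=17s (window 1): DENY
  req#11 t=18s (window 1): DENY
  req#12 t=18s (window 1): DENY
  req#13 t=19s (window 1): DENY

Allowed counts by window: 4 4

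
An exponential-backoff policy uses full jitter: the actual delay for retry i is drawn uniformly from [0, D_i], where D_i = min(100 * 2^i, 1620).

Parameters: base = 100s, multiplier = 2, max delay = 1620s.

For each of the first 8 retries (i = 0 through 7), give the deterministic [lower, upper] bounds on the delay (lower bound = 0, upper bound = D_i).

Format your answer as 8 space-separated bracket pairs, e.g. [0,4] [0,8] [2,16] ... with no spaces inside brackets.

Computing bounds per retry:
  i=0: D_i=min(100*2^0,1620)=100, bounds=[0,100]
  i=1: D_i=min(100*2^1,1620)=200, bounds=[0,200]
  i=2: D_i=min(100*2^2,1620)=400, bounds=[0,400]
  i=3: D_i=min(100*2^3,1620)=800, bounds=[0,800]
  i=4: D_i=min(100*2^4,1620)=1600, bounds=[0,1600]
  i=5: D_i=min(100*2^5,1620)=1620, bounds=[0,1620]
  i=6: D_i=min(100*2^6,1620)=1620, bounds=[0,1620]
  i=7: D_i=min(100*2^7,1620)=1620, bounds=[0,1620]

Answer: [0,100] [0,200] [0,400] [0,800] [0,1600] [0,1620] [0,1620] [0,1620]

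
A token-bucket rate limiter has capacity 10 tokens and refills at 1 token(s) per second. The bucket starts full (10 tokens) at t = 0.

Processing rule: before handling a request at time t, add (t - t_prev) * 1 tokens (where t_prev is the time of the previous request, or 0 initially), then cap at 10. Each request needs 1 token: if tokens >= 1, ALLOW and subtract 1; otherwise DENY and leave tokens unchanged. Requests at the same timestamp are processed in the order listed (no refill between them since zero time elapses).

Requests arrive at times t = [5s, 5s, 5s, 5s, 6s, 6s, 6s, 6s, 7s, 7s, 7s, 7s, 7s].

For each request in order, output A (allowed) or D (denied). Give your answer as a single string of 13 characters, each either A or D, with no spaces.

Simulating step by step:
  req#1 t=5s: ALLOW
  req#2 t=5s: ALLOW
  req#3 t=5s: ALLOW
  req#4 t=5s: ALLOW
  req#5 t=6s: ALLOW
  req#6 t=6s: ALLOW
  req#7 t=6s: ALLOW
  req#8 t=6s: ALLOW
  req#9 t=7s: ALLOW
  req#10 t=7s: ALLOW
  req#11 t=7s: ALLOW
  req#12 t=7s: ALLOW
  req#13 t=7s: DENY

Answer: AAAAAAAAAAAAD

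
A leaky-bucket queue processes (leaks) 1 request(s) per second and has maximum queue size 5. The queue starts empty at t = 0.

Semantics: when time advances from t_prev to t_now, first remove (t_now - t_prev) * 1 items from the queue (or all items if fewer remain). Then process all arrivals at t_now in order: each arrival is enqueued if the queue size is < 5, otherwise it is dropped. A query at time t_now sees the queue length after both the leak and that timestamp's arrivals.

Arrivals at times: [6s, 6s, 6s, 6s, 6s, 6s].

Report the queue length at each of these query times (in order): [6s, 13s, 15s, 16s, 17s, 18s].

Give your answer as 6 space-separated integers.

Answer: 5 0 0 0 0 0

Derivation:
Queue lengths at query times:
  query t=6s: backlog = 5
  query t=13s: backlog = 0
  query t=15s: backlog = 0
  query t=16s: backlog = 0
  query t=17s: backlog = 0
  query t=18s: backlog = 0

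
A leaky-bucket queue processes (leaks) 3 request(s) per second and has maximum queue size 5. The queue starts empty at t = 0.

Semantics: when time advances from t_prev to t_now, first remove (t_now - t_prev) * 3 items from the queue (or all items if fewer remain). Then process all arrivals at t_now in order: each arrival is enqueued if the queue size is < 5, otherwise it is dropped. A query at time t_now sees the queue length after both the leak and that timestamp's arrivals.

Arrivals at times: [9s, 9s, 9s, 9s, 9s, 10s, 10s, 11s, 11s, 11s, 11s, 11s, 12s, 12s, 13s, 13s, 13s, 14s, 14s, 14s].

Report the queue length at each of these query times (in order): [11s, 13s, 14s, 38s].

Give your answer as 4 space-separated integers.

Answer: 5 4 4 0

Derivation:
Queue lengths at query times:
  query t=11s: backlog = 5
  query t=13s: backlog = 4
  query t=14s: backlog = 4
  query t=38s: backlog = 0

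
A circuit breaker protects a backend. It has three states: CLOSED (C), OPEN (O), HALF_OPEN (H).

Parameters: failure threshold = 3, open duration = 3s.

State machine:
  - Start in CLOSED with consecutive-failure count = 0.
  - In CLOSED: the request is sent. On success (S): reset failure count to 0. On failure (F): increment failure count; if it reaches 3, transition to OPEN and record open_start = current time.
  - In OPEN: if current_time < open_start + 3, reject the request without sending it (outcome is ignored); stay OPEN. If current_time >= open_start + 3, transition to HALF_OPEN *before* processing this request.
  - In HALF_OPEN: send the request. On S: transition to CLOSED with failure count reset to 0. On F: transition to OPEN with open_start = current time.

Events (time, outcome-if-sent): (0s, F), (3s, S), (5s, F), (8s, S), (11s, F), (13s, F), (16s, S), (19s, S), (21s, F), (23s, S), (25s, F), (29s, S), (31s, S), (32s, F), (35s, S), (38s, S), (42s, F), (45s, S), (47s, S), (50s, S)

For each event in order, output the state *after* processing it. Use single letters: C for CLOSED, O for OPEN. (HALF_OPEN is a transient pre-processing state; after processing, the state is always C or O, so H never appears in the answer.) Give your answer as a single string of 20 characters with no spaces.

State after each event:
  event#1 t=0s outcome=F: state=CLOSED
  event#2 t=3s outcome=S: state=CLOSED
  event#3 t=5s outcome=F: state=CLOSED
  event#4 t=8s outcome=S: state=CLOSED
  event#5 t=11s outcome=F: state=CLOSED
  event#6 t=13s outcome=F: state=CLOSED
  event#7 t=16s outcome=S: state=CLOSED
  event#8 t=19s outcome=S: state=CLOSED
  event#9 t=21s outcome=F: state=CLOSED
  event#10 t=23s outcome=S: state=CLOSED
  event#11 t=25s outcome=F: state=CLOSED
  event#12 t=29s outcome=S: state=CLOSED
  event#13 t=31s outcome=S: state=CLOSED
  event#14 t=32s outcome=F: state=CLOSED
  event#15 t=35s outcome=S: state=CLOSED
  event#16 t=38s outcome=S: state=CLOSED
  event#17 t=42s outcome=F: state=CLOSED
  event#18 t=45s outcome=S: state=CLOSED
  event#19 t=47s outcome=S: state=CLOSED
  event#20 t=50s outcome=S: state=CLOSED

Answer: CCCCCCCCCCCCCCCCCCCC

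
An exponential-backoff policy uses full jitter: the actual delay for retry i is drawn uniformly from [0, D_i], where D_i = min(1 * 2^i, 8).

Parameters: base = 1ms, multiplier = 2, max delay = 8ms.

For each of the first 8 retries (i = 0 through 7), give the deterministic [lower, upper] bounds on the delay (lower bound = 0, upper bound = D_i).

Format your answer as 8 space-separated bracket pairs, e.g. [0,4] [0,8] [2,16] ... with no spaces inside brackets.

Computing bounds per retry:
  i=0: D_i=min(1*2^0,8)=1, bounds=[0,1]
  i=1: D_i=min(1*2^1,8)=2, bounds=[0,2]
  i=2: D_i=min(1*2^2,8)=4, bounds=[0,4]
  i=3: D_i=min(1*2^3,8)=8, bounds=[0,8]
  i=4: D_i=min(1*2^4,8)=8, bounds=[0,8]
  i=5: D_i=min(1*2^5,8)=8, bounds=[0,8]
  i=6: D_i=min(1*2^6,8)=8, bounds=[0,8]
  i=7: D_i=min(1*2^7,8)=8, bounds=[0,8]

Answer: [0,1] [0,2] [0,4] [0,8] [0,8] [0,8] [0,8] [0,8]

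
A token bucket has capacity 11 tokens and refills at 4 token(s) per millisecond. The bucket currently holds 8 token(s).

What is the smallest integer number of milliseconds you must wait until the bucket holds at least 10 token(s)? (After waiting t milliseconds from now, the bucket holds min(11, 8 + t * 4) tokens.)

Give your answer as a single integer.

Answer: 1

Derivation:
Need 8 + t * 4 >= 10, so t >= 2/4.
Smallest integer t = ceil(2/4) = 1.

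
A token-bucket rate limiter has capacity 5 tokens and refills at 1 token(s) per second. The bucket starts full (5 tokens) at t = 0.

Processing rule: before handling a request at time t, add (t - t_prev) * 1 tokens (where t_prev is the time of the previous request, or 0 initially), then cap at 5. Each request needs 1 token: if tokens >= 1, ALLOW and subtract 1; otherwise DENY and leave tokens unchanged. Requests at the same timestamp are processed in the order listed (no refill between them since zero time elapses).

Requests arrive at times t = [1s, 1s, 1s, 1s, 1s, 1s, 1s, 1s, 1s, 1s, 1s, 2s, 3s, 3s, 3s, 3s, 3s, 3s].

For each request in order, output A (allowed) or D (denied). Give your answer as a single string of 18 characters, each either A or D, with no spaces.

Simulating step by step:
  req#1 t=1s: ALLOW
  req#2 t=1s: ALLOW
  req#3 t=1s: ALLOW
  req#4 t=1s: ALLOW
  req#5 t=1s: ALLOW
  req#6 t=1s: DENY
  req#7 t=1s: DENY
  req#8 t=1s: DENY
  req#9 t=1s: DENY
  req#10 t=1s: DENY
  req#11 t=1s: DENY
  req#12 t=2s: ALLOW
  req#13 t=3s: ALLOW
  req#14 t=3s: DENY
  req#15 t=3s: DENY
  req#16 t=3s: DENY
  req#17 t=3s: DENY
  req#18 t=3s: DENY

Answer: AAAAADDDDDDAADDDDD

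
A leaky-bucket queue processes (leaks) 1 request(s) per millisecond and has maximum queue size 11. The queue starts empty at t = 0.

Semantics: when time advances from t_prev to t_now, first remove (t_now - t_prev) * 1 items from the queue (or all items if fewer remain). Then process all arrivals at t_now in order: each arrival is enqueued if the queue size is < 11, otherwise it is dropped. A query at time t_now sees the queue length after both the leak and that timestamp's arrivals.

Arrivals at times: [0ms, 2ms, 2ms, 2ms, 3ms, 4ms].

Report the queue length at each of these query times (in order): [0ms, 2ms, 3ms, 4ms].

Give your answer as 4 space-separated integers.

Answer: 1 3 3 3

Derivation:
Queue lengths at query times:
  query t=0ms: backlog = 1
  query t=2ms: backlog = 3
  query t=3ms: backlog = 3
  query t=4ms: backlog = 3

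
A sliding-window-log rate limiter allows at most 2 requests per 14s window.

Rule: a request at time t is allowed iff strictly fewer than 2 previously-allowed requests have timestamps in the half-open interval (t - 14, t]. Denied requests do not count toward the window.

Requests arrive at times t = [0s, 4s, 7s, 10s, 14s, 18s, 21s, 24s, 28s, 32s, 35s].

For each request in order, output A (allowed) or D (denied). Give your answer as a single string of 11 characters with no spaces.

Answer: AADDAADDAAD

Derivation:
Tracking allowed requests in the window:
  req#1 t=0s: ALLOW
  req#2 t=4s: ALLOW
  req#3 t=7s: DENY
  req#4 t=10s: DENY
  req#5 t=14s: ALLOW
  req#6 t=18s: ALLOW
  req#7 t=21s: DENY
  req#8 t=24s: DENY
  req#9 t=28s: ALLOW
  req#10 t=32s: ALLOW
  req#11 t=35s: DENY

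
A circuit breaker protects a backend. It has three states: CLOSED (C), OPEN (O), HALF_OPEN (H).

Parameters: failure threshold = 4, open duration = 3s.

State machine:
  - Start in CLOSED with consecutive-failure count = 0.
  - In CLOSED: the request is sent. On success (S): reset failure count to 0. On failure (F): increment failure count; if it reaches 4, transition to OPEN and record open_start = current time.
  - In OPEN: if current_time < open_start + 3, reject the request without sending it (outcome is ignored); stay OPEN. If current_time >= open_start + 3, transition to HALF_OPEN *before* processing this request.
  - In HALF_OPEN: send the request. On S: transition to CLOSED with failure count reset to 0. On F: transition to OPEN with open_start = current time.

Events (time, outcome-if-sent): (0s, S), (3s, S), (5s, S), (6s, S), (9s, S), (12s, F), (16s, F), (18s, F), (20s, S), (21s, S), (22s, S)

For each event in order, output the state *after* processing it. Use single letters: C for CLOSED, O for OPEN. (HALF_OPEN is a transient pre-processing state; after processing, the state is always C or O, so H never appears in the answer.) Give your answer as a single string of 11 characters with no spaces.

State after each event:
  event#1 t=0s outcome=S: state=CLOSED
  event#2 t=3s outcome=S: state=CLOSED
  event#3 t=5s outcome=S: state=CLOSED
  event#4 t=6s outcome=S: state=CLOSED
  event#5 t=9s outcome=S: state=CLOSED
  event#6 t=12s outcome=F: state=CLOSED
  event#7 t=16s outcome=F: state=CLOSED
  event#8 t=18s outcome=F: state=CLOSED
  event#9 t=20s outcome=S: state=CLOSED
  event#10 t=21s outcome=S: state=CLOSED
  event#11 t=22s outcome=S: state=CLOSED

Answer: CCCCCCCCCCC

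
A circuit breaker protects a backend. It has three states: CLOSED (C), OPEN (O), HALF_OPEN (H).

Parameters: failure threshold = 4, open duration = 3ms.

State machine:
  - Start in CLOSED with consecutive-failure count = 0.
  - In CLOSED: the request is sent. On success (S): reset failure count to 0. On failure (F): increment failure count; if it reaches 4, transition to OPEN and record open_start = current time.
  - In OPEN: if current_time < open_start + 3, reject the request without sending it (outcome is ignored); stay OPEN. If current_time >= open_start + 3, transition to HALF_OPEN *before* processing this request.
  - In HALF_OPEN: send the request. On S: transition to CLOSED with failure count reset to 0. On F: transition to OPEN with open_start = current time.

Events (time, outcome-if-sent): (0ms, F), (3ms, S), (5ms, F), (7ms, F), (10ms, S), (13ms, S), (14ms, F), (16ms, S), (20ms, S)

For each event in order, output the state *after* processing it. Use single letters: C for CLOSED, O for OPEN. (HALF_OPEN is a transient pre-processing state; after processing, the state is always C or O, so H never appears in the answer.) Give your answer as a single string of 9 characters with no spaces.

Answer: CCCCCCCCC

Derivation:
State after each event:
  event#1 t=0ms outcome=F: state=CLOSED
  event#2 t=3ms outcome=S: state=CLOSED
  event#3 t=5ms outcome=F: state=CLOSED
  event#4 t=7ms outcome=F: state=CLOSED
  event#5 t=10ms outcome=S: state=CLOSED
  event#6 t=13ms outcome=S: state=CLOSED
  event#7 t=14ms outcome=F: state=CLOSED
  event#8 t=16ms outcome=S: state=CLOSED
  event#9 t=20ms outcome=S: state=CLOSED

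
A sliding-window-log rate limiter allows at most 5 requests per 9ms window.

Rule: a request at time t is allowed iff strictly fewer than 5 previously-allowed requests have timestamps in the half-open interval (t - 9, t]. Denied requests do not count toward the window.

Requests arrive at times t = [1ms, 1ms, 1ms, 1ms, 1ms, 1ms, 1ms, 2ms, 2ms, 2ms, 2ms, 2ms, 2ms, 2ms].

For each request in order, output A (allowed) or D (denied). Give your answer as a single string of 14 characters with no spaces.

Tracking allowed requests in the window:
  req#1 t=1ms: ALLOW
  req#2 t=1ms: ALLOW
  req#3 t=1ms: ALLOW
  req#4 t=1ms: ALLOW
  req#5 t=1ms: ALLOW
  req#6 t=1ms: DENY
  req#7 t=1ms: DENY
  req#8 t=2ms: DENY
  req#9 t=2ms: DENY
  req#10 t=2ms: DENY
  req#11 t=2ms: DENY
  req#12 t=2ms: DENY
  req#13 t=2ms: DENY
  req#14 t=2ms: DENY

Answer: AAAAADDDDDDDDD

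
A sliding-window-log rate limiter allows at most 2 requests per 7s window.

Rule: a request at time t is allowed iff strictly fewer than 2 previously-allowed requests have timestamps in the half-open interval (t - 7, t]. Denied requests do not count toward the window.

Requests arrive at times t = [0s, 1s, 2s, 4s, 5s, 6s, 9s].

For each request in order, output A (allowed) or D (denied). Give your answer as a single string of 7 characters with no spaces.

Tracking allowed requests in the window:
  req#1 t=0s: ALLOW
  req#2 t=1s: ALLOW
  req#3 t=2s: DENY
  req#4 t=4s: DENY
  req#5 t=5s: DENY
  req#6 t=6s: DENY
  req#7 t=9s: ALLOW

Answer: AADDDDA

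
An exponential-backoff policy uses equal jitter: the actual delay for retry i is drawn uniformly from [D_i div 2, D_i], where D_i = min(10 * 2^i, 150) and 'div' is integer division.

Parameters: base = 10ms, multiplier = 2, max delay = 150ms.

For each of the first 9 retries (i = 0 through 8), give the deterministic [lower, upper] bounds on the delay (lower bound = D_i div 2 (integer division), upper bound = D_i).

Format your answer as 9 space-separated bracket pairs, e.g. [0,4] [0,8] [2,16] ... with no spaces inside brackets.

Answer: [5,10] [10,20] [20,40] [40,80] [75,150] [75,150] [75,150] [75,150] [75,150]

Derivation:
Computing bounds per retry:
  i=0: D_i=min(10*2^0,150)=10, bounds=[5,10]
  i=1: D_i=min(10*2^1,150)=20, bounds=[10,20]
  i=2: D_i=min(10*2^2,150)=40, bounds=[20,40]
  i=3: D_i=min(10*2^3,150)=80, bounds=[40,80]
  i=4: D_i=min(10*2^4,150)=150, bounds=[75,150]
  i=5: D_i=min(10*2^5,150)=150, bounds=[75,150]
  i=6: D_i=min(10*2^6,150)=150, bounds=[75,150]
  i=7: D_i=min(10*2^7,150)=150, bounds=[75,150]
  i=8: D_i=min(10*2^8,150)=150, bounds=[75,150]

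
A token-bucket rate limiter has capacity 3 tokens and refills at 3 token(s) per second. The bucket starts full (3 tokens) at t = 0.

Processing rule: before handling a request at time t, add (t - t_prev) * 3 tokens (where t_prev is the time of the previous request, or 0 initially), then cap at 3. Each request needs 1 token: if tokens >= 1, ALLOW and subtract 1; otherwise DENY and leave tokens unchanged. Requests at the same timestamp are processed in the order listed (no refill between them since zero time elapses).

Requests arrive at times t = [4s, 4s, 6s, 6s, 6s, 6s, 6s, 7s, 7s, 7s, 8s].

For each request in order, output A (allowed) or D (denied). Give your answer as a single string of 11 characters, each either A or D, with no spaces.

Answer: AAAAADDAAAA

Derivation:
Simulating step by step:
  req#1 t=4s: ALLOW
  req#2 t=4s: ALLOW
  req#3 t=6s: ALLOW
  req#4 t=6s: ALLOW
  req#5 t=6s: ALLOW
  req#6 t=6s: DENY
  req#7 t=6s: DENY
  req#8 t=7s: ALLOW
  req#9 t=7s: ALLOW
  req#10 t=7s: ALLOW
  req#11 t=8s: ALLOW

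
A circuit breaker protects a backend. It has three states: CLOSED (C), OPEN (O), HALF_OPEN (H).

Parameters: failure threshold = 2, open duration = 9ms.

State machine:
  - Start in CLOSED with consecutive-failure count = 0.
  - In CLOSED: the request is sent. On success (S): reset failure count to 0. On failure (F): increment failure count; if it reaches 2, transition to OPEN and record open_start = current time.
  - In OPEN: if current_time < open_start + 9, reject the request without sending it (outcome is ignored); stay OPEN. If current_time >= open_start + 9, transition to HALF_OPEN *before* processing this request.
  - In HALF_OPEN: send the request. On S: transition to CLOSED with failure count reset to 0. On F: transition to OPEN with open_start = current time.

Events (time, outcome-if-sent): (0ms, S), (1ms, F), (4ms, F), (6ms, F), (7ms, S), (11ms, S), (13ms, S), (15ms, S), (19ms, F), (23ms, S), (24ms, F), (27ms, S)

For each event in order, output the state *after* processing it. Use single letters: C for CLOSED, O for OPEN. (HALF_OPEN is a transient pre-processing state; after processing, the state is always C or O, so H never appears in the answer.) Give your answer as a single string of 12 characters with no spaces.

Answer: CCOOOOCCCCCC

Derivation:
State after each event:
  event#1 t=0ms outcome=S: state=CLOSED
  event#2 t=1ms outcome=F: state=CLOSED
  event#3 t=4ms outcome=F: state=OPEN
  event#4 t=6ms outcome=F: state=OPEN
  event#5 t=7ms outcome=S: state=OPEN
  event#6 t=11ms outcome=S: state=OPEN
  event#7 t=13ms outcome=S: state=CLOSED
  event#8 t=15ms outcome=S: state=CLOSED
  event#9 t=19ms outcome=F: state=CLOSED
  event#10 t=23ms outcome=S: state=CLOSED
  event#11 t=24ms outcome=F: state=CLOSED
  event#12 t=27ms outcome=S: state=CLOSED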